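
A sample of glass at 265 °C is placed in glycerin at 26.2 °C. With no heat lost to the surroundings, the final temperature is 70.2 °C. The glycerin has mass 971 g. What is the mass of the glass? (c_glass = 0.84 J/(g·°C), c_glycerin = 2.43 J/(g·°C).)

Taking heat into each body as positive, Σ m c ΔT = 0:
m·0.84·(70.2 − 265) + 971·2.43·(70.2 − 26.2) = 0
-163.63 m = -103819
m = -103819/-163.63 ≈ 634.5 g

m ≈ 634 g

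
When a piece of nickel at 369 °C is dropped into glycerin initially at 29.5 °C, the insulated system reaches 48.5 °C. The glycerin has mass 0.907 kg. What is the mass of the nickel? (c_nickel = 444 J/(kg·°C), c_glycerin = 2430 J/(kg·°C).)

Heat lost by the nickel = heat gained by the glycerin:
m×444×(369 − 48.5) = 0.907×2430×(48.5 − 29.5)
142302 m = 41876  ⇒  m ≈ 0.2943 kg

m ≈ 0.294 kg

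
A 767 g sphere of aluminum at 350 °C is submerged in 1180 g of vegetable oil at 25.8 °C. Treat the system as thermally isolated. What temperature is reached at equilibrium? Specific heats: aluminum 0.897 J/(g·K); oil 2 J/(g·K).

T_f is the heat-capacity-weighted average of the initial temperatures:
T_f = (688×350 + 2360×25.8) / (688 + 2360)
    = 301688 / 3048 ≈ 98.98 °C

T_f ≈ 99.0 °C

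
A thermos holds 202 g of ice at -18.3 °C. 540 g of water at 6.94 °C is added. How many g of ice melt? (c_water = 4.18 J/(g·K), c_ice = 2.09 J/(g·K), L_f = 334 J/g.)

Water can give up m c ΔT = 540·4.18·6.94 = 15665 J before reaching 0 °C.
Of that, 202·2.09·18.3 = 7725.9 J goes to bring the ice to 0 °C, leaving 7939.1 J.
To melt every bit of ice: 202·334 = 67468 J.
That's not enough to melt it all — equilibrium is at 0 °C with ice remaining.
m_melted·334 = 7939.1  ⇒  m_melted ≈ 23.77 g.

m_melted ≈ 23.8 g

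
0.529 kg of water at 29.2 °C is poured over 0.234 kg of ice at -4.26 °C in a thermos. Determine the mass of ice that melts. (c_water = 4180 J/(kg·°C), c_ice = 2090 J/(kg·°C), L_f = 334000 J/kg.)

Cooling the water to 0 °C releases 0.529×4180×29.2 = 64568 J.
Of that, 0.234×2090×4.26 = 2083.4 J goes to bring the ice to 0 °C, leaving 62484 J.
Melting all 0.234 kg of ice would need 0.234×334000 = 78156 J.
That's not enough to melt it all — equilibrium is at 0 °C with ice remaining.
m_melted×334000 = 62484  ⇒  m_melted ≈ 0.1871 kg.

m_melted ≈ 0.187 kg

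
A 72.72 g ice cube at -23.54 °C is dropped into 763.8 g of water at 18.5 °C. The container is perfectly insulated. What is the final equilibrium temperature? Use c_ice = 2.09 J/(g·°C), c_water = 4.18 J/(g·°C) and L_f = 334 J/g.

Energy conservation, ΣQ = 0:
ice -23.54→0 °C: 72.72·2.09·23.54 = 3577.7; melt ice: 72.72·334 = 24288; warm the meltwater: 303.97 T; water cools: 763.8·4.18·(T − 18.5) = 3192.7(T − 18.5)
3496.7 T = 59065 − 27866 = 31198
T ≈ 8.92 °C. Since T > 0 °C, the all-ice-melts assumption holds.

T_f ≈ 8.9 °C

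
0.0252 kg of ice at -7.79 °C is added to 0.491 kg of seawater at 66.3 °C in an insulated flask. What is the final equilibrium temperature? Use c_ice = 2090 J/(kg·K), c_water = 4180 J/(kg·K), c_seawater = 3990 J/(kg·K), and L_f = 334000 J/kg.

T_f ≈ 58.6 °C

Conservation of energy gives ΣQ = 0:
ice -7.79→0 °C: 0.0252×2090×7.79 = 410.28; fusion: m_ice L_f = 0.0252×334000 = 8416.8; warm the meltwater: 105.34 T; seawater cools: 0.491×3990×(T − 66.3) = 1959.1(T − 66.3)
2064.4 T = 129888 − 8827.1 = 121061
T ≈ 58.64 °C — above 0 °C, consistent with complete melting.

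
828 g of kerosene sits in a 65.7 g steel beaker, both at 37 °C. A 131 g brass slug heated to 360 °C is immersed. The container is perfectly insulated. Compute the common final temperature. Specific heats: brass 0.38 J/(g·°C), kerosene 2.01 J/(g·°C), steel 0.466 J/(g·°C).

T_f ≈ 46.2 °C

Energy conservation, ΣQ = 0:
131*0.38*(T − 360) + 828*2.01*(T − 37) + 65.7*0.466*(T − 37) = 0
49.78(T − 360) + 1664.3(T − 37) + 30.62(T − 37) = 0
(49.78 + 1664.3 + 30.62) T = 49.78*360 + 1664.3*37 + 30.62*37
T = 80632 / 1744.7 = 46.2 °C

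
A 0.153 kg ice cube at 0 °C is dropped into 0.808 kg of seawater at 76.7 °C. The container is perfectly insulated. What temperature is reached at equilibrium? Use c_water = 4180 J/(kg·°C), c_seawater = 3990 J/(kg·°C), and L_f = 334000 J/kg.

T_f ≈ 50.8 °C

Sum of m c ΔT and latent-heat terms is zero:
latent heat to melt: 0.153×334000 = 51102
  meltwater 0→T: 0.153×4180×T = 639.54 T
  seawater cools: 0.808×3990×(T − 76.7) = 3223.9(T − 76.7)
3863.5 T = 247275 − 51102 = 196173
T ≈ 50.78 °C (positive, so assuming full melt was valid).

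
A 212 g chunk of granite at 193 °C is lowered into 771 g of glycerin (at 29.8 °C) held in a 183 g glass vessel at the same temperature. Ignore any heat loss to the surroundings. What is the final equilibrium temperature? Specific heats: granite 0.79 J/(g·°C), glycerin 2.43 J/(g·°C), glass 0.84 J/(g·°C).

T_f ≈ 42.3 °C

Heat gained plus heat lost sum to zero:
212×0.79×(T − 193) + 771×2.43×(T − 29.8) + 183×0.84×(T − 29.8) = 0
167.48(T − 193) + 1873.5(T − 29.8) + 153.72(T − 29.8) = 0
(167.48 + 1873.5 + 153.72) T = 167.48×193 + 1873.5×29.8 + 153.72×29.8
T = 92736/2194.7 ≈ 42.25 °C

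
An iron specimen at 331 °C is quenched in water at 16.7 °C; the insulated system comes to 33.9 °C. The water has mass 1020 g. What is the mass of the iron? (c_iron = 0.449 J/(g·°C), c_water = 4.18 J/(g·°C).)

Heat gained plus heat lost sum to zero:
m×0.449×(33.9 − 331) + 1020×4.18×(33.9 − 16.7) = 0
-133.4 m = -73334
m = -73334/-133.4 ≈ 549.7 g

m ≈ 550 g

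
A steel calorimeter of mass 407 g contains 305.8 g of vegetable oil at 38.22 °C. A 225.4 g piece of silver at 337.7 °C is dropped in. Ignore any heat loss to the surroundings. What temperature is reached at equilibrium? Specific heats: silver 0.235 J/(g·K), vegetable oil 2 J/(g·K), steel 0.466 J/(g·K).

Energy conservation, ΣQ = 0:
225.4·0.235·(T − 337.7) + 305.8·2·(T − 38.22) + 407·0.466·(T − 38.22) = 0
(52.97 + 611.6 + 189.66) T = 52.97·337.7 + 611.6·38.22 + 189.66·38.22
T ≈ 56.79 °C

T_f ≈ 56.8 °C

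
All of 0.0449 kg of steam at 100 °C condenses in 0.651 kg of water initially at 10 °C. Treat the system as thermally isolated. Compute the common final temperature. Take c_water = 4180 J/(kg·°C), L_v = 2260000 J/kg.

Sum of m c ΔT and latent-heat terms is zero:
latent heat released on condensation: 0.0449×2260000 = 101474; condensed water 100 °C→T: 187.68(T − 100); original water: 2721.2(T − 10)
2908.9 T = 101474 + 18768 + 27212 = 147454
T ≈ 50.69 °C (< 100 °C, so full condensation is consistent).

T_f ≈ 50.7 °C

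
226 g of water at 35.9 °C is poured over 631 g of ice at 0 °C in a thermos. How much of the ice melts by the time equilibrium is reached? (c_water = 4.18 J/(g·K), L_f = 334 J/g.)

Water can give up m c ΔT = 226·4.18·35.9 = 33914 J before reaching 0 °C.
Fully melting the ice requires m_ice L_f = 631·334 = 210754 J.
That's not enough to melt it all — equilibrium is at 0 °C with ice remaining.
m_melted·334 = 33914  ⇒  m_melted ≈ 101.5 g.

m_melted ≈ 102 g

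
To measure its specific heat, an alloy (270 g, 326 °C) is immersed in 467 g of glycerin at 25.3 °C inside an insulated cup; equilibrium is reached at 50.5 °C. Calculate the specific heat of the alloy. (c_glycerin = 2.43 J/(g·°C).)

Net heat exchanged in the isolated system is zero:
270×c×(50.5 − 326) + 467×2.43×(50.5 − 25.3) = 0
-74385 c = -28597
c = -28597/-74385 ≈ 0.3844 J/(g·°C)

c ≈ 0.384 J/(g·°C)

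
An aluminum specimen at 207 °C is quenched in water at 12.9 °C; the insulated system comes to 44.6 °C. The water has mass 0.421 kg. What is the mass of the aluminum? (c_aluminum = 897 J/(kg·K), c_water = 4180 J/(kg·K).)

Net heat exchanged in the isolated system is zero:
m·897·(44.6 − 207) + 0.421·4180·(44.6 − 12.9) = 0
-145673 m = -55785
m = -55785/-145673 ≈ 0.3829 kg

m ≈ 0.383 kg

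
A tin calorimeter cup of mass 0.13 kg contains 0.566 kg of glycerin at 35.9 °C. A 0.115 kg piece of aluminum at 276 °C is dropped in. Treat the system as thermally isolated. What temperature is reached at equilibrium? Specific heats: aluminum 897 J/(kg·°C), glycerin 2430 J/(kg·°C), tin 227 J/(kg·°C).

T_f ≈ 52.3 °C

T_f = Σ m_i c_i T_i / Σ m_i c_i:
T_f = (103.16*276 + 1375.4*35.9 + 29.51*35.9) / (103.16 + 1375.4 + 29.51)
    = 78906 / 1508 ≈ 52.32 °C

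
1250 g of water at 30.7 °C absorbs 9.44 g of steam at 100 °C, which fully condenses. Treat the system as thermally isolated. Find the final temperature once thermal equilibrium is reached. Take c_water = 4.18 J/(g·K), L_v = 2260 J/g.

T_f ≈ 35.3 °C

Conservation of energy gives ΣQ = 0:
steam→water at 100 °C releases m L_v = 9.44×2260 = 21334
  condensed water 100 °C→T: 39.46(T − 100)
  original water: 5225(T − 30.7)
5264.5 T = 21334 + 3945.9 + 160408 = 185688
T ≈ 35.27 °C, under the boiling point, so the assumption holds.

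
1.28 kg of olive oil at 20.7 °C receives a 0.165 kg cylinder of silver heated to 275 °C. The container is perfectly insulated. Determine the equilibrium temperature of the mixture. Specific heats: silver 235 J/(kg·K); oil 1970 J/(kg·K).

T_f is the heat-capacity-weighted average of the initial temperatures:
T_f = (38.77·275 + 2521.6·20.7) / (38.77 + 2521.6)
    = 62860 / 2560.4 ≈ 24.55 °C

T_f ≈ 24.6 °C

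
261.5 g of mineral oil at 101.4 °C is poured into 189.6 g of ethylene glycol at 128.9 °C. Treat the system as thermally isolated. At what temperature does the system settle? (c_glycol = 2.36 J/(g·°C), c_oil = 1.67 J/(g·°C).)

Taking heat into each body as positive, Σ m c ΔT = 0:
189.6·2.36·(T − 128.9) + 261.5·1.67·(T − 101.4) = 0
(447.46 + 436.7) T = 447.46·128.9 + 436.7·101.4
T = 101959 / 884.16 = 115 °C

T_f ≈ 115.3 °C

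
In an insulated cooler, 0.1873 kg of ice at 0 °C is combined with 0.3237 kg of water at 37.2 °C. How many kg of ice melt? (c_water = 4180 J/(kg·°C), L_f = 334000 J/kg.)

Heat available from the water dropping to 0 °C: 0.3237·4180·37.2 = 50334 J.
To melt every bit of ice: 0.1873·334000 = 62558 J.
Since 50334 < 62558 J, not all the ice melts; equilibrium is at 0 °C.
Mass melted = 50334/334000 ≈ 0.1507 kg.

m_melted ≈ 0.151 kg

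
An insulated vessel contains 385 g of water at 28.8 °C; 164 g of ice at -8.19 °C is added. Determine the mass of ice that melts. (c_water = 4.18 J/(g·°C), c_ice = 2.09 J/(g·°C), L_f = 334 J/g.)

Water can give up m c ΔT = 385·4.18·28.8 = 46348 J before reaching 0 °C.
Of that, 164·2.09·8.19 = 2807.2 J goes to bring the ice to 0 °C, leaving 43541 J.
To melt every bit of ice: 164·334 = 54776 J.
Since 43541 < 54776 J, not all the ice melts; equilibrium is at 0 °C.
m_melted·334 = 43541  ⇒  m_melted ≈ 130.4 g.

m_melted ≈ 130 g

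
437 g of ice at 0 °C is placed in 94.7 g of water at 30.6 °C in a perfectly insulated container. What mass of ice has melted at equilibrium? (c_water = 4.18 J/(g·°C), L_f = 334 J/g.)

m_melted ≈ 36.3 g

Heat available from the water dropping to 0 °C: 94.7×4.18×30.6 = 12113 J.
To melt every bit of ice: 437×334 = 145958 J.
That's not enough to melt it all — equilibrium is at 0 °C with ice remaining.
Mass melted = 12113/334 ≈ 36.27 g.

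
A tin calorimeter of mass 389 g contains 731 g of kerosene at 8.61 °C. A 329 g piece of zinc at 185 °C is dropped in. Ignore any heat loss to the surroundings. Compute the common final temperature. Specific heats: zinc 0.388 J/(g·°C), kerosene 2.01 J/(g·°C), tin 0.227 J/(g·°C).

T_f ≈ 22.0 °C

Heat gained plus heat lost sum to zero:
329*0.388*(T − 185) + 731*2.01*(T − 8.61) + 389*0.227*(T − 8.61) = 0
127.65(T − 185) + 1469.3(T − 8.61) + 88.3(T − 8.61) = 0
1685.3 T = 37027
T = 37027 / 1685.3 = 22 °C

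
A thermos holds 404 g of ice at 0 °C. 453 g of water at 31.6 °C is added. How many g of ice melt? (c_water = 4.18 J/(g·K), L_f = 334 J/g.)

Cooling the water to 0 °C releases 453·4.18·31.6 = 59836 J.
To melt every bit of ice: 404·334 = 134936 J.
59836 J < 134936 J, so only part of the ice melts and the system sits at 0 °C.
m_melt = 59836 / L_f = 179.1 g.

m_melted ≈ 179 g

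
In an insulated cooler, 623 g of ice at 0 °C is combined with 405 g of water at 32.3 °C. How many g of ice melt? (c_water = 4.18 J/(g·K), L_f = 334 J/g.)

m_melted ≈ 164 g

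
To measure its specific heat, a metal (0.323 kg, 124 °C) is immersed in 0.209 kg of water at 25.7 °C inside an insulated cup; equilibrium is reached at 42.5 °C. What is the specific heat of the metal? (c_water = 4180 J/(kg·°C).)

Energy conservation, ΣQ = 0:
0.323·c·(42.5 − 124) + 0.209·4180·(42.5 − 25.7) = 0
-26.32 c = -14677
c = -14677/-26.32 ≈ 557.5 J/(kg·°C)

c ≈ 558 J/(kg·°C)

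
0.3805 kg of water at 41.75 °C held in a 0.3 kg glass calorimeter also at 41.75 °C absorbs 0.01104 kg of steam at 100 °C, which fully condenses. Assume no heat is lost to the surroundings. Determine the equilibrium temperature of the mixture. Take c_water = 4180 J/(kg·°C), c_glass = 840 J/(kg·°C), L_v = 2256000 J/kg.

Heat gained plus heat lost sum to zero:
steam→water at 100 °C releases m L_v = 0.01104×2256000 = 24906; condensate cools 100→T: 0.01104×4180×(T − 100) = 46.15(T − 100); water warms: 0.3805×4180×(T − 41.75) = 1590.5(T − 41.75); cup: 252(T − 41.75)
1888.6 T = 24906 + 4614.7 + 76924 = 106445
T ≈ 56.36 °C — below 100 °C, confirming all the steam condensed.

T_f ≈ 56.4 °C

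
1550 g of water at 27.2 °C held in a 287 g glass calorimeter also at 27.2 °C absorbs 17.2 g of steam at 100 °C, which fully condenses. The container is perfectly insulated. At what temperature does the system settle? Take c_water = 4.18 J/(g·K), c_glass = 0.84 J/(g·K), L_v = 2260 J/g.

Taking heat into each body as positive, Σ m c ΔT = 0:
steam→water at 100 °C releases m L_v = 17.2×2260 = 38872
  condensate cools 100→T: 17.2×4.18×(T − 100) = 71.9(T − 100)
  water warms: 1550×4.18×(T − 27.2) = 6479(T − 27.2)
  glass cup: 287×0.84×(T − 27.2) = 241.08(T − 27.2)
6792 T = 38872 + 7189.6 + 182786 = 228848
T ≈ 33.69 °C (< 100 °C, so full condensation is consistent).

T_f ≈ 33.7 °C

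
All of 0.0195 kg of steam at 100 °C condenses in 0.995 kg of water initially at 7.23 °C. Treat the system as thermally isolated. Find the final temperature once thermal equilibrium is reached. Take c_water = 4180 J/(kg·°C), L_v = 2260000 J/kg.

Sum of m c ΔT and latent-heat terms is zero:
latent heat released on condensation: 0.0195×2260000 = 44070
  condensate cools 100→T: 0.0195×4180×(T − 100) = 81.51(T − 100)
  original water: 4159.1(T − 7.23)
4240.6 T = 44070 + 8151 + 30070 = 82291
T ≈ 19.41 °C, under the boiling point, so the assumption holds.

T_f ≈ 19.4 °C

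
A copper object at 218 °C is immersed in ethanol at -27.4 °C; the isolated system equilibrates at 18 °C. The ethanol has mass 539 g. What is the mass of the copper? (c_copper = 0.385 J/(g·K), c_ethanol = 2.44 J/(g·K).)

m ≈ 775 g

Heat lost by the copper = heat gained by the ethanol:
m·0.385·(218 − 18) = 539·2.44·(18 − (-27.4))
77 m = 59708  ⇒  m ≈ 775.4 g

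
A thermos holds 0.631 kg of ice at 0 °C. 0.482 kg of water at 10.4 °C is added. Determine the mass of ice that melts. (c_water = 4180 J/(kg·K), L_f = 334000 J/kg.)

m_melted ≈ 0.0627 kg

Heat available from the water dropping to 0 °C: 0.482·4180·10.4 = 20954 J.
Melting all 0.631 kg of ice would need 0.631·334000 = 210754 J.
Since 20954 < 210754 J, not all the ice melts; equilibrium is at 0 °C.
Mass melted = 20954/334000 ≈ 0.06274 kg.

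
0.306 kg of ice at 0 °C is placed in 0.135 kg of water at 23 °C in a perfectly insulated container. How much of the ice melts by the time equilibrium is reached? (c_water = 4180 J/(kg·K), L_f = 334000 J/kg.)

Cooling the water to 0 °C releases 0.135×4180×23 = 12979 J.
Fully melting the ice requires m_ice L_f = 0.306×334000 = 102204 J.
Since 12979 < 102204 J, not all the ice melts; equilibrium is at 0 °C.
Mass melted = 12979/334000 ≈ 0.03886 kg.

m_melted ≈ 0.0389 kg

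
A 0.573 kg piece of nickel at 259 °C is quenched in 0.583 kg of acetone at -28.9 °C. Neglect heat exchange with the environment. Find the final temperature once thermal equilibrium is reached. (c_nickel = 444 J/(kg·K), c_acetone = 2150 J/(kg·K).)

T_f ≈ 19.7 °C

Net heat exchanged in the isolated system is zero:
0.573×444×(T − 259) + 0.583×2150×(T − (-28.9)) = 0
254.41(T − 259) + 1253.4(T − (-28.9)) = 0
1507.9 T = 29668
T = 29668 / 1507.9 = 19.7 °C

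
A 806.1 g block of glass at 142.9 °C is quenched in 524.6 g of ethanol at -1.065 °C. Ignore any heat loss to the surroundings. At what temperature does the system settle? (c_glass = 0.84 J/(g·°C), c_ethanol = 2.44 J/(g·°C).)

T_f ≈ 48.7 °C

Setting the total heat transfer to zero:
806.1·0.84·(T − 142.9) + 524.6·2.44·(T − (-1.065)) = 0
677.12(T − 142.9) + 1280(T − (-1.065)) = 0
(677.12 + 1280) T = 677.12·142.9 + 1280·(-1.065)
T = 95398 / 1957.1 = 48.7 °C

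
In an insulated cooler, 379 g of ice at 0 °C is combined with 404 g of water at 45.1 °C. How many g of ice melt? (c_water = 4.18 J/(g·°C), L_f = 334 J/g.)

Cooling the water to 0 °C releases 404·4.18·45.1 = 76161 J.
To melt every bit of ice: 379·334 = 126586 J.
Since 76161 < 126586 J, not all the ice melts; equilibrium is at 0 °C.
Mass melted = 76161/334 ≈ 228 g.

m_melted ≈ 228 g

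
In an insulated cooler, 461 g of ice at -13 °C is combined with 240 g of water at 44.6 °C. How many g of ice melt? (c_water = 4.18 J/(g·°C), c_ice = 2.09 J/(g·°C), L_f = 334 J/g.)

Cooling the water to 0 °C releases 240·4.18·44.6 = 44743 J.
Warming the ice to 0 °C takes 461·2.09·13 = 12525 J, leaving 32217 J for melting.
To melt every bit of ice: 461·334 = 153974 J.
Since 32217 < 153974 J, not all the ice melts; equilibrium is at 0 °C.
m_melted·334 = 32217  ⇒  m_melted ≈ 96.46 g.

m_melted ≈ 96.5 g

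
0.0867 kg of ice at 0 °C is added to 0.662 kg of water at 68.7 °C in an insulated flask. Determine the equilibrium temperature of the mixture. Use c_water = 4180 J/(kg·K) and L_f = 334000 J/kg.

Heat gained plus heat lost sum to zero:
fusion: m_ice L_f = 0.0867·334000 = 28958; warm the meltwater: 362.41 T; water: 2767.2(T − 68.7)
3129.6 T = 190104 − 28958 = 161146
T ≈ 51.49 °C — above 0 °C, consistent with complete melting.

T_f ≈ 51.5 °C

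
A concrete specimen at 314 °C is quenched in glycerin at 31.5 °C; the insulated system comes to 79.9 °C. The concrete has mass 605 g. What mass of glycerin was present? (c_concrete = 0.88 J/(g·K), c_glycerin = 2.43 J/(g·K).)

Heat lost by the concrete = heat gained by the glycerin:
605·0.88·(314 − 79.9) = m·2.43·(79.9 − 31.5)
117.61 m = 124635  ⇒  m ≈ 1060 g

m ≈ 1060 g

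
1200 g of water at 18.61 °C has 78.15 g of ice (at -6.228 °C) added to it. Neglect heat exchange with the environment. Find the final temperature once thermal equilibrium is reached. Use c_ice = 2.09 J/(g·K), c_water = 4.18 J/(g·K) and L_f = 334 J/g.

T_f ≈ 12.4 °C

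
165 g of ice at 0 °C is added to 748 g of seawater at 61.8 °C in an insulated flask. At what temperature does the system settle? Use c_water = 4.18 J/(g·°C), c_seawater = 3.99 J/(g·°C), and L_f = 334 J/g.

T_f ≈ 35.2 °C

Net heat exchanged in the isolated system is zero:
melt ice: 165×334 = 55110; meltwater 0→T: 165×4.18×T = 689.7 T; seawater cools: 748×3.99×(T − 61.8) = 2984.5(T − 61.8)
3674.2 T = 184443 − 55110 = 129333
T ≈ 35.20 °C. Since T > 0 °C, the all-ice-melts assumption holds.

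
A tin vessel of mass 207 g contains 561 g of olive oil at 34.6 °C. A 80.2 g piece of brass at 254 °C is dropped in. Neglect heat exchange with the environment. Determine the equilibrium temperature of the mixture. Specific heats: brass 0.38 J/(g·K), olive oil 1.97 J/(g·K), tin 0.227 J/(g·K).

Heat gained plus heat lost sum to zero:
80.2×0.38×(T − 254) + 561×1.97×(T − 34.6) + 207×0.227×(T − 34.6) = 0
30.48(T − 254) + 1105.2(T − 34.6) + 46.99(T − 34.6) = 0
1182.6 T = 47606
T = 47606 / 1182.6 = 40.3 °C

T_f ≈ 40.3 °C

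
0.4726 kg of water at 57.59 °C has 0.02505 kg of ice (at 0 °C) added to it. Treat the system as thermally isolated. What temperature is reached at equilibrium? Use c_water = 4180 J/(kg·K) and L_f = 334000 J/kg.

T_f ≈ 50.7 °C

Heat gained plus heat lost sum to zero:
melt ice: 0.02505·334000 = 8366.7; warm the meltwater: 104.71 T; water: 1975.5(T − 57.59)
2080.2 T = 113767 − 8366.7 = 105401
T ≈ 50.67 °C — above 0 °C, consistent with complete melting.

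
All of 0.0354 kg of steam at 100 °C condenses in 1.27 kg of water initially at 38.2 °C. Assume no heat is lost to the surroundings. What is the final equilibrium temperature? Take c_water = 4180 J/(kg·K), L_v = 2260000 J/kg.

Heat gained plus heat lost sum to zero:
steam→water at 100 °C releases m L_v = 0.0354·2260000 = 80004; condensed water 100 °C→T: 147.97(T − 100); original water: 5308.6(T − 38.2)
5456.6 T = 80004 + 14797 + 202789 = 297590
T ≈ 54.54 °C — below 100 °C, confirming all the steam condensed.

T_f ≈ 54.5 °C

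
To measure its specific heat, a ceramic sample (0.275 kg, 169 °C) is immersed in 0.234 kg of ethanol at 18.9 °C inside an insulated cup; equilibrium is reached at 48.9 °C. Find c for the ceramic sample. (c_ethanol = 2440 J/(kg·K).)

Setting the total heat transfer to zero:
0.275·c·(48.9 − 169) + 0.234·2440·(48.9 − 18.9) = 0
-33.03 c = -17129
c = -17129/-33.03 ≈ 518.6 J/(kg·K)

c ≈ 519 J/(kg·K)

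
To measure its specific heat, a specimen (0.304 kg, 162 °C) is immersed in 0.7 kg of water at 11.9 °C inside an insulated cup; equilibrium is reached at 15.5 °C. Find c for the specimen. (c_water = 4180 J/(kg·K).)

Heat gained plus heat lost sum to zero:
0.304·c·(15.5 − 162) + 0.7·4180·(15.5 − 11.9) = 0
-44.54 c = -10534
c = -10534/-44.54 ≈ 236.5 J/(kg·K)

c ≈ 237 J/(kg·K)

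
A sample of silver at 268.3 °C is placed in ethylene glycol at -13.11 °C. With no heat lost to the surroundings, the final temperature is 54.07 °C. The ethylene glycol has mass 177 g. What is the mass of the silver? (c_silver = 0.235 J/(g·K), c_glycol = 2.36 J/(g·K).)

m ≈ 557 g

Let T be the final temperature. ΣQ_i = 0:
m×0.235×(54.07 − 268.3) + 177×2.36×(54.07 − (-13.11)) = 0
-50.34 m = -28062
m = -28062/-50.34 ≈ 557.4 g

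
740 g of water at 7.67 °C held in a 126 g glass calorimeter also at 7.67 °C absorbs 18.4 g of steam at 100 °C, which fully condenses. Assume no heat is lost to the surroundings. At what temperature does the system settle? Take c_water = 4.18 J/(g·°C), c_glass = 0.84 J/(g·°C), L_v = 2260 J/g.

Taking heat into each body as positive, Σ m c ΔT = 0:
condense steam: −18.4×2260 = −41584; condensed water 100 °C→T: 76.91(T − 100); original water: 3093.2(T − 7.67); glass cup: 126×0.84×(T − 7.67) = 105.84(T − 7.67)
3276 T = 41584 + 7691.2 + 24537 = 73812
T ≈ 22.53 °C — below 100 °C, confirming all the steam condensed.

T_f ≈ 22.5 °C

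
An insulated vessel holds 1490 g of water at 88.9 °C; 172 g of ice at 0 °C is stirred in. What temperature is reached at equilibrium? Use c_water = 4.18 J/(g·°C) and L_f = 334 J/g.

T_f ≈ 71.4 °C

Net heat exchanged in the isolated system is zero:
melt ice: 172·334 = 57448; warm the meltwater: 718.96 T; water: 6228.2(T − 88.9)
6947.2 T = 553687 − 57448 = 496239
T ≈ 71.43 °C (positive, so assuming full melt was valid).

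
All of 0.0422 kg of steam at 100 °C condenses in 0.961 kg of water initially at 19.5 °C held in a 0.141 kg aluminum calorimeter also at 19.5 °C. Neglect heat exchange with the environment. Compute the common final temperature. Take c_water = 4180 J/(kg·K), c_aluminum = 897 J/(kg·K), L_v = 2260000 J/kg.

Energy conservation, ΣQ = 0:
condense steam: −0.0422·2260000 = −95372; condensate cools 100→T: 0.0422·4180·(T − 100) = 176.4(T − 100); water warms: 0.961·4180·(T − 19.5) = 4017(T − 19.5); aluminum cup: 0.141·897·(T − 19.5) = 126.48(T − 19.5)
4319.9 T = 95372 + 17640 + 80797 = 193809
T ≈ 44.86 °C, under the boiling point, so the assumption holds.

T_f ≈ 44.9 °C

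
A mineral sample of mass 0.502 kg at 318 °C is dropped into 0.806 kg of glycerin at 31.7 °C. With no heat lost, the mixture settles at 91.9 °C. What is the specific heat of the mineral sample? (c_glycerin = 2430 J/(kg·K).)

Net heat exchanged in the isolated system is zero:
0.502×c×(91.9 − 318) + 0.806×2430×(91.9 − 31.7) = 0
-113.5 c = -117907
c = -117907/-113.5 ≈ 1039 J/(kg·K)

c ≈ 1040 J/(kg·K)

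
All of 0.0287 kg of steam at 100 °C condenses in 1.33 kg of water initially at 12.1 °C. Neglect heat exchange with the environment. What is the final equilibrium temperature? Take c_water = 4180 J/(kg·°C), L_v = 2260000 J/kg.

Sum of m c ΔT and latent-heat terms is zero:
latent heat released on condensation: 0.0287·2260000 = 64862
  condensed water 100 °C→T: 119.97(T − 100)
  water warms: 1.33·4180·(T − 12.1) = 5559.4(T − 12.1)
5679.4 T = 64862 + 11997 + 67269 = 144127
T ≈ 25.38 °C — below 100 °C, confirming all the steam condensed.

T_f ≈ 25.4 °C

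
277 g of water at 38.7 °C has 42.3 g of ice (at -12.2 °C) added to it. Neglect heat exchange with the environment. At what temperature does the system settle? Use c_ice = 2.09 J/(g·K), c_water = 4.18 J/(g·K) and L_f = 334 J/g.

T_f ≈ 22.2 °C

Sum of m c ΔT and latent-heat terms is zero:
warm ice to 0 °C: 42.3·2.09·(0 − (-12.2)) = 1078.6
  latent heat to melt: 42.3·334 = 14128
  meltwater 0→T: 42.3·4.18·T = 176.81 T
  water: 1157.9(T − 38.7)
1334.7 T = 44809 − 15207 = 29602
T ≈ 22.18 °C (positive, so assuming full melt was valid).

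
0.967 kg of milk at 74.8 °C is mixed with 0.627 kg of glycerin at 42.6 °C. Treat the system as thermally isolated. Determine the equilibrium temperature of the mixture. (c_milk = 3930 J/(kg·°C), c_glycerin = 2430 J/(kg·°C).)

T_f ≈ 65.6 °C

|Q_milk| = |Q_glycerin|:
0.967×3930×(74.8 − T) = 0.627×2430×(T − 42.6)
3800.3(74.8 − T) = 1523.6(T − 42.6)
5323.9 T = 349169  ⇒  T ≈ 65.58 °C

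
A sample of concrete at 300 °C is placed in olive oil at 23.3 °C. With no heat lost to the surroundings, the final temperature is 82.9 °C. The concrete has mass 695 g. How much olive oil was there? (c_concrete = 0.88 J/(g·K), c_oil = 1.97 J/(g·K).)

m ≈ 1130 g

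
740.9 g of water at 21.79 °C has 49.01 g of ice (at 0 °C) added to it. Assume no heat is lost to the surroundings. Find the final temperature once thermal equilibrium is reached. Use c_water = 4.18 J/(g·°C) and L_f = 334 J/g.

Sum of m c ΔT and latent-heat terms is zero:
fusion: m_ice L_f = 49.01·334 = 16369; meltwater 0→T: 49.01·4.18·T = 204.86 T; water cools: 740.9·4.18·(T − 21.79) = 3097(T − 21.79)
3301.8 T = 67483 − 16369 = 51113
T ≈ 15.48 °C. Since T > 0 °C, the all-ice-melts assumption holds.

T_f ≈ 15.5 °C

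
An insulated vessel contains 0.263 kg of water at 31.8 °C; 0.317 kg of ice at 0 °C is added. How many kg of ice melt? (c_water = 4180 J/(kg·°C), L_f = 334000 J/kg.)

m_melted ≈ 0.105 kg

Cooling the water to 0 °C releases 0.263·4180·31.8 = 34959 J.
Fully melting the ice requires m_ice L_f = 0.317·334000 = 105878 J.
Since 34959 < 105878 J, not all the ice melts; equilibrium is at 0 °C.
Mass melted = 34959/334000 ≈ 0.1047 kg.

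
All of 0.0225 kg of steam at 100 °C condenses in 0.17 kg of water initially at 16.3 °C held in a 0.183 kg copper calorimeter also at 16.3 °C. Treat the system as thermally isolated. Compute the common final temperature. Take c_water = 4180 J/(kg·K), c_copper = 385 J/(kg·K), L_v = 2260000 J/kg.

T_f ≈ 83.4 °C

Setting the total heat transfer to zero:
latent heat released on condensation: 0.0225·2260000 = 50850; condensed water 100 °C→T: 94.05(T − 100); water warms: 0.17·4180·(T − 16.3) = 710.6(T − 16.3); cup: 70.45(T − 16.3)
875.11 T = 50850 + 9405 + 12731 = 72986
T ≈ 83.40 °C — below 100 °C, confirming all the steam condensed.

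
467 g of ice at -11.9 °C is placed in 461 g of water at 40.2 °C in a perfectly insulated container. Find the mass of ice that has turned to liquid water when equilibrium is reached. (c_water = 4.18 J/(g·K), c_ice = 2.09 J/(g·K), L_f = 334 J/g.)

m_melted ≈ 197 g

Heat available from the water dropping to 0 °C: 461·4.18·40.2 = 77465 J.
Of that, 467·2.09·11.9 = 11615 J goes to bring the ice to 0 °C, leaving 65850 J.
Melting all 467 g of ice would need 467·334 = 155978 J.
That's not enough to melt it all — equilibrium is at 0 °C with ice remaining.
m_melt = 65850 / L_f = 197.2 g.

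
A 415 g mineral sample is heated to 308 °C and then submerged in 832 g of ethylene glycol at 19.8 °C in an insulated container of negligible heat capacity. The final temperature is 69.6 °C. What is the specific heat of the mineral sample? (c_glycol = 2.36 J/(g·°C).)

c ≈ 0.988 J/(g·°C)

Setting the total heat transfer to zero:
415·c·(69.6 − 308) + 832·2.36·(69.6 − 19.8) = 0
-98936 c = -97783
c = -97783/-98936 ≈ 0.9883 J/(g·°C)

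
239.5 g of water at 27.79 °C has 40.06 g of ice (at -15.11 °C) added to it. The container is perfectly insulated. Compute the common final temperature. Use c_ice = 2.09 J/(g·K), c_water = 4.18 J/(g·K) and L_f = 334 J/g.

T_f ≈ 11.3 °C

Let T be the final temperature. ΣQ_i = 0:
warm ice to 0 °C: 40.06×2.09×(0 − (-15.11)) = 1265.1; fusion: m_ice L_f = 40.06×334 = 13380; meltwater 0→T: 40.06×4.18×T = 167.45 T; water cools: 239.5×4.18×(T − 27.79) = 1001.1(T − 27.79)
1168.6 T = 27821 − 14645 = 13176
T ≈ 11.28 °C — above 0 °C, consistent with complete melting.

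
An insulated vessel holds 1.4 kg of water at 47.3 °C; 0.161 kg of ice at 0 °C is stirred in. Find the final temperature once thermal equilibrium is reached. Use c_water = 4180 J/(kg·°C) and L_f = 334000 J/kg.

Sum of m c ΔT and latent-heat terms is zero:
melt ice: 0.161×334000 = 53774
  warm the meltwater: 672.98 T
  water: 5852(T − 47.3)
6525 T = 276800 − 53774 = 223026
T ≈ 34.18 °C. Since T > 0 °C, the all-ice-melts assumption holds.

T_f ≈ 34.2 °C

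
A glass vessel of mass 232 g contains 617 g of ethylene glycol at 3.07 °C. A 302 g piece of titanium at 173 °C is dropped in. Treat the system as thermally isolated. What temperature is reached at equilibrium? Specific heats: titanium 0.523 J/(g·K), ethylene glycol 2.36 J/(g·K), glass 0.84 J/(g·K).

T_f ≈ 17.9 °C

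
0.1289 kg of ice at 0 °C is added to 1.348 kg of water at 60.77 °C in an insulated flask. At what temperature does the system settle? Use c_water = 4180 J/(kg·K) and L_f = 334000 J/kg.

Energy balance with sensible and latent terms:
latent heat to melt: 0.1289×334000 = 43053; meltwater 0→T: 0.1289×4180×T = 538.8 T; water cools: 1.348×4180×(T − 60.77) = 5634.6(T − 60.77)
6173.4 T = 342417 − 43053 = 299364
T ≈ 48.49 °C. Since T > 0 °C, the all-ice-melts assumption holds.

T_f ≈ 48.5 °C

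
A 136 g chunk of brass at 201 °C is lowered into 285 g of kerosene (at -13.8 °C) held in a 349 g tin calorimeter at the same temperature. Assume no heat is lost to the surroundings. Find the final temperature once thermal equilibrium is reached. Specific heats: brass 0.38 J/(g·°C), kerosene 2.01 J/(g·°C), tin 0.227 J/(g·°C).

T_f is the heat-capacity-weighted average of the initial temperatures:
T_f = (51.68*201 + 572.85*(-13.8) + 79.22*(-13.8)) / (51.68 + 572.85 + 79.22)
    = 1389.1 / 703.75 ≈ 1.97 °C

T_f ≈ 2.0 °C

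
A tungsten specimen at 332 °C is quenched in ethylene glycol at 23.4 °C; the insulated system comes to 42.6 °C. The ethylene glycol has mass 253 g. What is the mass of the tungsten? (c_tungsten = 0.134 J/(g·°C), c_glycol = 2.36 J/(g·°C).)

Heat lost by the tungsten = heat gained by the glycol:
m×0.134×(332 − 42.6) = 253×2.36×(42.6 − 23.4)
38.78 m = 11464  ⇒  m ≈ 295.6 g

m ≈ 296 g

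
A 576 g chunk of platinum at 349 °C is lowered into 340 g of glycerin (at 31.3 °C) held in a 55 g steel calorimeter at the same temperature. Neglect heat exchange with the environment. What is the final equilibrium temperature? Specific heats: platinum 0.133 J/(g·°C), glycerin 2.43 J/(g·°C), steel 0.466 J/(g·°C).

T_f ≈ 57.5 °C

Energy conservation, ΣQ = 0:
576×0.133×(T − 349) + 340×2.43×(T − 31.3) + 55×0.466×(T − 31.3) = 0
(76.61 + 826.2 + 25.63) T = 76.61×349 + 826.2×31.3 + 25.63×31.3
T = 53398/928.44 ≈ 57.51 °C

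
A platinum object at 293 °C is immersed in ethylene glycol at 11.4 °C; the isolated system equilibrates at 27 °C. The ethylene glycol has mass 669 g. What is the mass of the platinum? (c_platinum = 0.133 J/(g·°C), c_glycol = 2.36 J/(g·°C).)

m ≈ 696 g

|Q_platinum| = |Q_glycol|:
m·0.133·(293 − 27) = 669·2.36·(27 − 11.4)
35.38 m = 24630  ⇒  m ≈ 696.2 g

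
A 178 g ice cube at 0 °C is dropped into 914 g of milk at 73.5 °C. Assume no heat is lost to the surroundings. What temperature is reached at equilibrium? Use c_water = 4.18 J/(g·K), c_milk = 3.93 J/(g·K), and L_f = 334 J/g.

Heat gained plus heat lost sum to zero:
latent heat to melt: 178·334 = 59452; warm the meltwater: 744.04 T; milk cools: 914·3.93·(T − 73.5) = 3592(T − 73.5)
4336.1 T = 264013 − 59452 = 204561
T ≈ 47.18 °C. Since T > 0 °C, the all-ice-melts assumption holds.

T_f ≈ 47.2 °C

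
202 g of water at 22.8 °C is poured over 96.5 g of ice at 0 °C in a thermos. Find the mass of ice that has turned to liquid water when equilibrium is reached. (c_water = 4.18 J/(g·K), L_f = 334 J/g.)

Water can give up m c ΔT = 202×4.18×22.8 = 19251 J before reaching 0 °C.
Melting all 96.5 g of ice would need 96.5×334 = 32231 J.
19251 J < 32231 J, so only part of the ice melts and the system sits at 0 °C.
m_melt = 19251 / L_f = 57.64 g.

m_melted ≈ 57.6 g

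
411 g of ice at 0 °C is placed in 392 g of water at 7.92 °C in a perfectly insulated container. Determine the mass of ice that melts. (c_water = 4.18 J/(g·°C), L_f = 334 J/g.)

m_melted ≈ 38.9 g

Cooling the water to 0 °C releases 392×4.18×7.92 = 12977 J.
Melting all 411 g of ice would need 411×334 = 137274 J.
12977 J < 137274 J, so only part of the ice melts and the system sits at 0 °C.
m_melted×334 = 12977  ⇒  m_melted ≈ 38.85 g.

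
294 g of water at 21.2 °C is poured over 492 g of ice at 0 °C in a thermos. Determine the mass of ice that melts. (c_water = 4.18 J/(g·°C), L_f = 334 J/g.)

m_melted ≈ 78 g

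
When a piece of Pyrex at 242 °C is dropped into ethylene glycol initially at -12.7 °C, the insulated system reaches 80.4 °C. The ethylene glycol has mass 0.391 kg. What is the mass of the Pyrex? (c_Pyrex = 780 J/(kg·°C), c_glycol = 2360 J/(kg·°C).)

m ≈ 0.682 kg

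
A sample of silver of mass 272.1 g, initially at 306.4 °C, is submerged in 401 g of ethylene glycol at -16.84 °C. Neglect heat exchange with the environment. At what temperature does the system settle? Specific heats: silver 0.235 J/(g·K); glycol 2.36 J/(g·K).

Set heat shed by the hot body equal to heat absorbed by the cold body:
272.1·0.235·(306.4 − T) = 401·2.36·(T − (-16.84))
63.94(306.4 − T) = 946.36(T − (-16.84))
1010.3 T = 3655.6  ⇒  T ≈ 3.62 °C

T_f ≈ 3.6 °C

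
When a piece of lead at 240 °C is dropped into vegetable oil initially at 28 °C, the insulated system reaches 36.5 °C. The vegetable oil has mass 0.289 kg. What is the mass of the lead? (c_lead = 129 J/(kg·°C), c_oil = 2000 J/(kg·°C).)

Heat lost by the lead = heat gained by the oil:
m·129·(240 − 36.5) = 0.289·2000·(36.5 − 28)
26252 m = 4913  ⇒  m ≈ 0.1872 kg

m ≈ 0.187 kg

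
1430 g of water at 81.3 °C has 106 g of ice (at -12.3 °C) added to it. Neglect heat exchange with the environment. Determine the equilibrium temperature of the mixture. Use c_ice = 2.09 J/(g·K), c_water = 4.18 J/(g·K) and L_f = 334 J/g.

Let T be the final temperature. ΣQ_i = 0:
ice -12.3→0 °C: 106×2.09×12.3 = 2724.9; latent heat to melt: 106×334 = 35404; warm the meltwater: 443.08 T; water: 5977.4(T − 81.3)
6420.5 T = 485963 − 38129 = 447834
T ≈ 69.75 °C. Since T > 0 °C, the all-ice-melts assumption holds.

T_f ≈ 69.8 °C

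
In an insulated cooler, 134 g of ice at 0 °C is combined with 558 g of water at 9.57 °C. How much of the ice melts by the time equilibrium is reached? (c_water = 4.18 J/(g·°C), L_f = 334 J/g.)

Cooling the water to 0 °C releases 558·4.18·9.57 = 22321 J.
Melting all 134 g of ice would need 134·334 = 44756 J.
Since 22321 < 44756 J, not all the ice melts; equilibrium is at 0 °C.
m_melted·334 = 22321  ⇒  m_melted ≈ 66.83 g.

m_melted ≈ 66.8 g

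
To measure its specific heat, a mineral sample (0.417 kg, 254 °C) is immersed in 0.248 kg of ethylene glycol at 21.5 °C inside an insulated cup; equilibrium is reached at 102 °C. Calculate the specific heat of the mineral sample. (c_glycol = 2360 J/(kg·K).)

Heat lost by the mineral sample = heat gained by the glycol:
0.417·c·(254 − 102) = 0.248·2360·(102 − 21.5)
63.38 c = 47115  ⇒  c ≈ 743.3 J/(kg·K)

c ≈ 743 J/(kg·K)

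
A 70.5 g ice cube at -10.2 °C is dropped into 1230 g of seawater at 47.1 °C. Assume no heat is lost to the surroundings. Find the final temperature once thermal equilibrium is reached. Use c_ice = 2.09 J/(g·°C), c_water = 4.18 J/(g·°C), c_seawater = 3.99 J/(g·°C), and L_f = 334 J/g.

T_f ≈ 39.6 °C

Taking heat into each body as positive, Σ m c ΔT = 0:
ice -10.2→0 °C: 70.5·2.09·10.2 = 1502.9; fusion: m_ice L_f = 70.5·334 = 23547; warm the meltwater: 294.69 T; seawater: 4907.7(T − 47.1)
5202.4 T = 231153 − 25050 = 206103
T ≈ 39.62 °C (positive, so assuming full melt was valid).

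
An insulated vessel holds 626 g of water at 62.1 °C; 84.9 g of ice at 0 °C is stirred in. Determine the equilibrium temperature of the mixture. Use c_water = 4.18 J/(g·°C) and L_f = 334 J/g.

Energy conservation, ΣQ = 0:
melt ice: 84.9·334 = 28357; warm the meltwater: 354.88 T; water cools: 626·4.18·(T − 62.1) = 2616.7(T − 62.1)
2971.6 T = 162496 − 28357 = 134139
T ≈ 45.14 °C (positive, so assuming full melt was valid).

T_f ≈ 45.1 °C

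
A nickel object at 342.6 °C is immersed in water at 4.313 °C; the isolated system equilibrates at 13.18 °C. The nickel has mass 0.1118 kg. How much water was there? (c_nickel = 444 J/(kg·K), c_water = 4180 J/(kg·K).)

Net heat exchanged in the isolated system is zero:
0.1118·444·(13.18 − 342.6) + m·4180·(13.18 − 4.313) = 0
37064 m = 16352
m = 16352/37064 ≈ 0.4412 kg

m ≈ 0.441 kg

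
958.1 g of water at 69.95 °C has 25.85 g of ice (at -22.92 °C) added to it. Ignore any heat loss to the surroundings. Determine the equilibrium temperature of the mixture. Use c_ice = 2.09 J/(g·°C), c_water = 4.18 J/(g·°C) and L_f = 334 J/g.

T_f ≈ 65.7 °C

Energy conservation, ΣQ = 0:
ice -22.92→0 °C: 25.85×2.09×22.92 = 1238.3
  melt ice: 25.85×334 = 8633.9
  warm the meltwater: 108.05 T
  water: 4004.9(T − 69.95)
4112.9 T = 280140 − 9872.2 = 270268
T ≈ 65.71 °C. Since T > 0 °C, the all-ice-melts assumption holds.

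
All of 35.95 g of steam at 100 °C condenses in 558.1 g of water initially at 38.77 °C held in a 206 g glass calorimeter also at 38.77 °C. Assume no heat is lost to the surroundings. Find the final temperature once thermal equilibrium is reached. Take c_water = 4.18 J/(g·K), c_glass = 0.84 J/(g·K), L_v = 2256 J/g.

T_f ≈ 72.8 °C

Setting the total heat transfer to zero:
condense steam: −35.95×2256 = −81103; condensate cools 100→T: 35.95×4.18×(T − 100) = 150.27(T − 100); original water: 2332.9(T − 38.77); cup: 173.04(T − 38.77)
2656.2 T = 81103 + 15027 + 97154 = 193284
T ≈ 72.77 °C — below 100 °C, confirming all the steam condensed.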